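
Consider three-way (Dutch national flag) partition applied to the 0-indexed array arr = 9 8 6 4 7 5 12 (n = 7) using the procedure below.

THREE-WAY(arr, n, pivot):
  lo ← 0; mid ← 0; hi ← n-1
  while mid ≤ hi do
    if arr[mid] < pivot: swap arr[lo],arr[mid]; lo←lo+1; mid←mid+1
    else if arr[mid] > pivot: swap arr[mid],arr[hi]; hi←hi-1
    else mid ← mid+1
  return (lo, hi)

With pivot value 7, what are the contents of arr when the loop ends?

5 6 4 7 8 12 9

pivot = 7; lo=0, mid=0, hi=6
arr[mid]=9>7: swap arr[0],arr[6]; hi=5 → 12 8 6 4 7 5 9
arr[mid]=12>7: swap arr[0],arr[5]; hi=4 → 5 8 6 4 7 12 9
arr[mid]=5<7: swap arr[0],arr[0]; lo=1,mid=1 → 5 8 6 4 7 12 9
arr[mid]=8>7: swap arr[1],arr[4]; hi=3 → 5 7 6 4 8 12 9
arr[mid]=7=7: mid=2
arr[mid]=6<7: swap arr[1],arr[2]; lo=2,mid=3 → 5 6 7 4 8 12 9
arr[mid]=4<7: swap arr[2],arr[3]; lo=3,mid=4 → 5 6 4 7 8 12 9
end: lo=3, hi=3; arr = 5 6 4 7 8 12 9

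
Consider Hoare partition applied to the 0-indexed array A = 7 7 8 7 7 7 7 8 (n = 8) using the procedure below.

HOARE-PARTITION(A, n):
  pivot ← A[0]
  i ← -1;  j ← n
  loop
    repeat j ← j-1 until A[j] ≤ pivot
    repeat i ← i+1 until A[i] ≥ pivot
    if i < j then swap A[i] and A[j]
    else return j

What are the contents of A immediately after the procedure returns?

pivot = A[0] = 7; i = -1, j = 8
j→6 (A[6]=7≤7), i→0 (A[0]=7≥7); i<j, swap → 7 7 8 7 7 7 7 8
j→5 (A[5]=7≤7), i→1 (A[1]=7≥7); i<j, swap → 7 7 8 7 7 7 7 8
j→4 (A[4]=7≤7), i→2 (A[2]=8≥7); i<j, swap → 7 7 7 7 8 7 7 8
j→3, i→3; i≥j, return j=3. A = 7 7 7 7 8 7 7 8

7 7 7 7 8 7 7 8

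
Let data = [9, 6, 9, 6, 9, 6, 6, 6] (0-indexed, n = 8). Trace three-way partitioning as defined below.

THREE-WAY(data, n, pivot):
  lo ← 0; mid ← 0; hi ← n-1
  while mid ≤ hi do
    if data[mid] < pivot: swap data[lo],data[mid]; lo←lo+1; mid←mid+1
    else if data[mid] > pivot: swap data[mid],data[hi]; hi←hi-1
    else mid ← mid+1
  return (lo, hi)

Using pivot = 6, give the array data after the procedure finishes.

pivot = 6; lo=0, mid=0, hi=7
data[mid]=9>6: swap data[0],data[7]; hi=6 → [6, 6, 9, 6, 9, 6, 6, 9]
data[mid]=6=6: mid=1
data[mid]=6=6: mid=2
data[mid]=9>6: swap data[2],data[6]; hi=5 → [6, 6, 6, 6, 9, 6, 9, 9]
data[mid]=6=6: mid=3
data[mid]=6=6: mid=4
data[mid]=9>6: swap data[4],data[5]; hi=4 → [6, 6, 6, 6, 6, 9, 9, 9]
data[mid]=6=6: mid=5
end: lo=0, hi=4; data = [6, 6, 6, 6, 6, 9, 9, 9]

[6, 6, 6, 6, 6, 9, 9, 9]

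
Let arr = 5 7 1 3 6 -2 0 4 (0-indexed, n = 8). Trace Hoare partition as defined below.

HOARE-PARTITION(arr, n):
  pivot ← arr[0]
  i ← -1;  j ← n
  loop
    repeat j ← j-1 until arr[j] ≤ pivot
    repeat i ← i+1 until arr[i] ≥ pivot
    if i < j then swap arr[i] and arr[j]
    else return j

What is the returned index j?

pivot = arr[0] = 5; i = -1, j = 8
j→7 (arr[7]=4≤5), i→0 (arr[0]=5≥5); i<j, swap → 4 7 1 3 6 -2 0 5
j→6 (arr[6]=0≤5), i→1 (arr[1]=7≥5); i<j, swap → 4 0 1 3 6 -2 7 5
j→5 (arr[5]=-2≤5), i→4 (arr[4]=6≥5); i<j, swap → 4 0 1 3 -2 6 7 5
j→4, i→5; i≥j, return j=4. arr = 4 0 1 3 -2 6 7 5

4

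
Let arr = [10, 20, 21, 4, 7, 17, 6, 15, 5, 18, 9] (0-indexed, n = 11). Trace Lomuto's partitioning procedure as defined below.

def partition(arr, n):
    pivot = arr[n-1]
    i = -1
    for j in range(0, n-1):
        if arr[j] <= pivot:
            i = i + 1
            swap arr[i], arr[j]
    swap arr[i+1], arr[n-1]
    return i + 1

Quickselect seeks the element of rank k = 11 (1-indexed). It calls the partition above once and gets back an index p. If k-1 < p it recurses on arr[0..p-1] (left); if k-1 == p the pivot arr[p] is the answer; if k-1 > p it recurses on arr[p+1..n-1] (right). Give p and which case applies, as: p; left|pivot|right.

pivot = arr[10] = 9; i = -1
j=0: arr[0]=10 > 9 → no swap
j=1: arr[1]=20 > 9 → no swap
j=2: arr[2]=21 > 9 → no swap
j=3: arr[3]=4 ≤ 9 → i=0, swap arr[0],arr[3] → [4, 20, 21, 10, 7, 17, 6, 15, 5, 18, 9]
j=4: arr[4]=7 ≤ 9 → i=1, swap arr[1],arr[4] → [4, 7, 21, 10, 20, 17, 6, 15, 5, 18, 9]
j=5: arr[5]=17 > 9 → no swap
j=6: arr[6]=6 ≤ 9 → i=2, swap arr[2],arr[6] → [4, 7, 6, 10, 20, 17, 21, 15, 5, 18, 9]
j=7: arr[7]=15 > 9 → no swap
j=8: arr[8]=5 ≤ 9 → i=3, swap arr[3],arr[8] → [4, 7, 6, 5, 20, 17, 21, 15, 10, 18, 9]
j=9: arr[9]=18 > 9 → no swap
final swap arr[4],arr[10] → [4, 7, 6, 5, 9, 17, 21, 15, 10, 18, 20]; return 4
p = 4; k-1 = 10 > 4 ⇒ right

4; right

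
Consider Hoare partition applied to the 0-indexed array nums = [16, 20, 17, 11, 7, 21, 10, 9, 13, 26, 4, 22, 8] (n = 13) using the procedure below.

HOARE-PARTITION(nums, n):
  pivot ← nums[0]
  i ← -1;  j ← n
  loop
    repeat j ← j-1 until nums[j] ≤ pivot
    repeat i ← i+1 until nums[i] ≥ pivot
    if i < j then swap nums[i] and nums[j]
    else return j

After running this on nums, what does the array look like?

pivot = nums[0] = 16; i = -1, j = 13
j→12 (nums[12]=8≤16), i→0 (nums[0]=16≥16); i<j, swap → [8, 20, 17, 11, 7, 21, 10, 9, 13, 26, 4, 22, 16]
j→10 (nums[10]=4≤16), i→1 (nums[1]=20≥16); i<j, swap → [8, 4, 17, 11, 7, 21, 10, 9, 13, 26, 20, 22, 16]
j→8 (nums[8]=13≤16), i→2 (nums[2]=17≥16); i<j, swap → [8, 4, 13, 11, 7, 21, 10, 9, 17, 26, 20, 22, 16]
j→7 (nums[7]=9≤16), i→5 (nums[5]=21≥16); i<j, swap → [8, 4, 13, 11, 7, 9, 10, 21, 17, 26, 20, 22, 16]
j→6, i→7; i≥j, return j=6. nums = [8, 4, 13, 11, 7, 9, 10, 21, 17, 26, 20, 22, 16]

[8, 4, 13, 11, 7, 9, 10, 21, 17, 26, 20, 22, 16]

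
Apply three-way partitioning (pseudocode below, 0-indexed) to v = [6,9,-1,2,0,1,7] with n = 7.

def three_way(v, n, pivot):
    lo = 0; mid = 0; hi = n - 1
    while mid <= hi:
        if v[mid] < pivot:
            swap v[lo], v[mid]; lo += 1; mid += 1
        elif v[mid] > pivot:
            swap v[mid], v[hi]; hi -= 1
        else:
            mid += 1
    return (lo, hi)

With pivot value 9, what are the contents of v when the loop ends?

[6,-1,2,0,1,7,9]

pivot = 9; lo=0, mid=0, hi=6
v[mid]=6<9: swap v[0],v[0]; lo=1,mid=1 → [6,9,-1,2,0,1,7]
v[mid]=9=9: mid=2
v[mid]=-1<9: swap v[1],v[2]; lo=2,mid=3 → [6,-1,9,2,0,1,7]
v[mid]=2<9: swap v[2],v[3]; lo=3,mid=4 → [6,-1,2,9,0,1,7]
v[mid]=0<9: swap v[3],v[4]; lo=4,mid=5 → [6,-1,2,0,9,1,7]
v[mid]=1<9: swap v[4],v[5]; lo=5,mid=6 → [6,-1,2,0,1,9,7]
v[mid]=7<9: swap v[5],v[6]; lo=6,mid=7 → [6,-1,2,0,1,7,9]
end: lo=6, hi=6; v = [6,-1,2,0,1,7,9]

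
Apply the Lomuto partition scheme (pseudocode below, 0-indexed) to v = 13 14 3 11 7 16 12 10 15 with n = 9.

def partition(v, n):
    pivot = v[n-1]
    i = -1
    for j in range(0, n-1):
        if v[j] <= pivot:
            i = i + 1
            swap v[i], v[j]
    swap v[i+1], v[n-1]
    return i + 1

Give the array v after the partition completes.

13 14 3 11 7 12 10 15 16

pivot=15, i=-1
j=0: 13≤15, i=0, swap(0,0) ⇒ 13 14 3 11 7 16 12 10 15
j=1: 14≤15, i=1, swap(1,1) ⇒ 13 14 3 11 7 16 12 10 15
j=2: 3≤15, i=2, swap(2,2) ⇒ 13 14 3 11 7 16 12 10 15
j=3: 11≤15, i=3, swap(3,3) ⇒ 13 14 3 11 7 16 12 10 15
j=4: 7≤15, i=4, swap(4,4) ⇒ 13 14 3 11 7 16 12 10 15
j=5: 16>15, skip
j=6: 12≤15, i=5, swap(5,6) ⇒ 13 14 3 11 7 12 16 10 15
j=7: 10≤15, i=6, swap(6,7) ⇒ 13 14 3 11 7 12 10 16 15
swap(7,8) ⇒ 13 14 3 11 7 12 10 15 16; return 7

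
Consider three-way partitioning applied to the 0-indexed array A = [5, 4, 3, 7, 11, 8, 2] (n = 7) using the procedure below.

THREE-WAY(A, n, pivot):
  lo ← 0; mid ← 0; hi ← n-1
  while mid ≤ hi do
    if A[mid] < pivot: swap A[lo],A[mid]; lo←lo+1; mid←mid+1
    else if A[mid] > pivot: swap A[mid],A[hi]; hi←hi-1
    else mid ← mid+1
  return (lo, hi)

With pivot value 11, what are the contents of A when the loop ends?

[5, 4, 3, 7, 8, 2, 11]

pivot = 11; lo=0, mid=0, hi=6
A[mid]=5<11: swap A[0],A[0]; lo=1,mid=1 → [5, 4, 3, 7, 11, 8, 2]
A[mid]=4<11: swap A[1],A[1]; lo=2,mid=2 → [5, 4, 3, 7, 11, 8, 2]
A[mid]=3<11: swap A[2],A[2]; lo=3,mid=3 → [5, 4, 3, 7, 11, 8, 2]
A[mid]=7<11: swap A[3],A[3]; lo=4,mid=4 → [5, 4, 3, 7, 11, 8, 2]
A[mid]=11=11: mid=5
A[mid]=8<11: swap A[4],A[5]; lo=5,mid=6 → [5, 4, 3, 7, 8, 11, 2]
A[mid]=2<11: swap A[5],A[6]; lo=6,mid=7 → [5, 4, 3, 7, 8, 2, 11]
end: lo=6, hi=6; A = [5, 4, 3, 7, 8, 2, 11]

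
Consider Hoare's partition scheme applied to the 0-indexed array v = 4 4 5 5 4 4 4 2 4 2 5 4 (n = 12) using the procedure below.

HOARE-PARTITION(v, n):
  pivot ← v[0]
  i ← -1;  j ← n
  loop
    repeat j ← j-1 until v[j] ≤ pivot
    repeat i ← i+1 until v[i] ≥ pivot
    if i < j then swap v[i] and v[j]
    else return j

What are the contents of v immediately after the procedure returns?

pivot = v[0] = 4; i = -1, j = 12
j→11 (v[11]=4≤4), i→0 (v[0]=4≥4); i<j, swap → 4 4 5 5 4 4 4 2 4 2 5 4
j→9 (v[9]=2≤4), i→1 (v[1]=4≥4); i<j, swap → 4 2 5 5 4 4 4 2 4 4 5 4
j→8 (v[8]=4≤4), i→2 (v[2]=5≥4); i<j, swap → 4 2 4 5 4 4 4 2 5 4 5 4
j→7 (v[7]=2≤4), i→3 (v[3]=5≥4); i<j, swap → 4 2 4 2 4 4 4 5 5 4 5 4
j→6 (v[6]=4≤4), i→4 (v[4]=4≥4); i<j, swap → 4 2 4 2 4 4 4 5 5 4 5 4
j→5, i→5; i≥j, return j=5. v = 4 2 4 2 4 4 4 5 5 4 5 4

4 2 4 2 4 4 4 5 5 4 5 4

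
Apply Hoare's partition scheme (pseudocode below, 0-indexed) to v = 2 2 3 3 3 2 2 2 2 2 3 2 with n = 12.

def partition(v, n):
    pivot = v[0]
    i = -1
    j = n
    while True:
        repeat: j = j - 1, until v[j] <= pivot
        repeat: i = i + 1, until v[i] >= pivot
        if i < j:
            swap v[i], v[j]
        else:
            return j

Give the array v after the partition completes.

2 2 2 2 2 2 3 3 3 2 3 2

pivot = v[0] = 2; i = -1, j = 12
j→11 (v[11]=2≤2), i→0 (v[0]=2≥2); i<j, swap → 2 2 3 3 3 2 2 2 2 2 3 2
j→9 (v[9]=2≤2), i→1 (v[1]=2≥2); i<j, swap → 2 2 3 3 3 2 2 2 2 2 3 2
j→8 (v[8]=2≤2), i→2 (v[2]=3≥2); i<j, swap → 2 2 2 3 3 2 2 2 3 2 3 2
j→7 (v[7]=2≤2), i→3 (v[3]=3≥2); i<j, swap → 2 2 2 2 3 2 2 3 3 2 3 2
j→6 (v[6]=2≤2), i→4 (v[4]=3≥2); i<j, swap → 2 2 2 2 2 2 3 3 3 2 3 2
j→5, i→5; i≥j, return j=5. v = 2 2 2 2 2 2 3 3 3 2 3 2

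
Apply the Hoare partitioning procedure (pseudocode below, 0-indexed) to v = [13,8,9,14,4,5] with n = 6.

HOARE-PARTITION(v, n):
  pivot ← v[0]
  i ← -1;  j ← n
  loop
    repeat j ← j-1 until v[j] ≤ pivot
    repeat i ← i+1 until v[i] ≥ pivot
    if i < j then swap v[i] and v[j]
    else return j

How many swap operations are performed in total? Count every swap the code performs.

2

pivot=13
j stops at 5 (5), i stops at 0 (13); swap ⇒ [5,8,9,14,4,13]
j stops at 4 (4), i stops at 3 (14); swap ⇒ [5,8,9,4,14,13]
j stops at 3, i stops at 4; i≥j ⇒ return 3. v=[5,8,9,4,14,13]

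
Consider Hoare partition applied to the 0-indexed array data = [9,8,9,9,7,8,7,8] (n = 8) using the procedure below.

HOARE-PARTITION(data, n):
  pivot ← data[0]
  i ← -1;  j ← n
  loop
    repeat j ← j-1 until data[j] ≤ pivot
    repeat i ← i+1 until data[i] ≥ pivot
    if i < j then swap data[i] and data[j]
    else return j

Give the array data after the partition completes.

pivot = data[0] = 9; i = -1, j = 8
j→7 (data[7]=8≤9), i→0 (data[0]=9≥9); i<j, swap → [8,8,9,9,7,8,7,9]
j→6 (data[6]=7≤9), i→2 (data[2]=9≥9); i<j, swap → [8,8,7,9,7,8,9,9]
j→5 (data[5]=8≤9), i→3 (data[3]=9≥9); i<j, swap → [8,8,7,8,7,9,9,9]
j→4, i→5; i≥j, return j=4. data = [8,8,7,8,7,9,9,9]

[8,8,7,8,7,9,9,9]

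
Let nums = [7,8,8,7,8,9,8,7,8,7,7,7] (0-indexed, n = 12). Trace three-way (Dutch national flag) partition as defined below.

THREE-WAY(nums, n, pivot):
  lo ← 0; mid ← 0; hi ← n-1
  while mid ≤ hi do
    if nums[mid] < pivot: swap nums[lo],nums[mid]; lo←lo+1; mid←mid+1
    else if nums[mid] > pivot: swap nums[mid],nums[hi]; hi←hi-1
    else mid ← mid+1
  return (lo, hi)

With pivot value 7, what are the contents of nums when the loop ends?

[7,7,7,7,7,7,8,8,9,8,8,8]

pivot = 7; lo=0, mid=0, hi=11
nums[mid]=7=7: mid=1
nums[mid]=8>7: swap nums[1],nums[11]; hi=10 → [7,7,8,7,8,9,8,7,8,7,7,8]
nums[mid]=7=7: mid=2
nums[mid]=8>7: swap nums[2],nums[10]; hi=9 → [7,7,7,7,8,9,8,7,8,7,8,8]
nums[mid]=7=7: mid=3
nums[mid]=7=7: mid=4
nums[mid]=8>7: swap nums[4],nums[9]; hi=8 → [7,7,7,7,7,9,8,7,8,8,8,8]
nums[mid]=7=7: mid=5
nums[mid]=9>7: swap nums[5],nums[8]; hi=7 → [7,7,7,7,7,8,8,7,9,8,8,8]
nums[mid]=8>7: swap nums[5],nums[7]; hi=6 → [7,7,7,7,7,7,8,8,9,8,8,8]
nums[mid]=7=7: mid=6
nums[mid]=8>7: swap nums[6],nums[6]; hi=5 → [7,7,7,7,7,7,8,8,9,8,8,8]
end: lo=0, hi=5; nums = [7,7,7,7,7,7,8,8,9,8,8,8]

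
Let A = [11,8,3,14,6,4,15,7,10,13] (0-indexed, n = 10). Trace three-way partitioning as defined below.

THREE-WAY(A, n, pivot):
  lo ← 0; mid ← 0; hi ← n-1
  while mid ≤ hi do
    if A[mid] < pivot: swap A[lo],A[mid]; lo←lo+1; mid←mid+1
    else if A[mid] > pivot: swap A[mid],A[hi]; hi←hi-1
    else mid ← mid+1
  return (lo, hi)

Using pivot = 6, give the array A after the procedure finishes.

[4,3,6,14,8,15,7,10,13,11]

lo=0 mid=0 hi=9
11>6: swap(0,9), hi=8 ⇒ [13,8,3,14,6,4,15,7,10,11]
13>6: swap(0,8), hi=7 ⇒ [10,8,3,14,6,4,15,7,13,11]
10>6: swap(0,7), hi=6 ⇒ [7,8,3,14,6,4,15,10,13,11]
7>6: swap(0,6), hi=5 ⇒ [15,8,3,14,6,4,7,10,13,11]
15>6: swap(0,5), hi=4 ⇒ [4,8,3,14,6,15,7,10,13,11]
4<6: swap(0,0), lo=1 mid=1 ⇒ [4,8,3,14,6,15,7,10,13,11]
8>6: swap(1,4), hi=3 ⇒ [4,6,3,14,8,15,7,10,13,11]
6=6: mid=2
3<6: swap(1,2), lo=2 mid=3 ⇒ [4,3,6,14,8,15,7,10,13,11]
14>6: swap(3,3), hi=2 ⇒ [4,3,6,14,8,15,7,10,13,11]
done. lo=2 hi=2; A=[4,3,6,14,8,15,7,10,13,11]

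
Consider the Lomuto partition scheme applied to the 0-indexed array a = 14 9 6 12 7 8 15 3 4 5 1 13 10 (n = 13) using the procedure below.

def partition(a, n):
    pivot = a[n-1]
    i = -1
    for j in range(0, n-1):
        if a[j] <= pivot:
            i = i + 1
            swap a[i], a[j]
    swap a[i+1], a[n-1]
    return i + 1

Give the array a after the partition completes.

pivot=10, i=-1
j=0: 14>10, skip
j=1: 9≤10, i=0, swap(0,1) ⇒ 9 14 6 12 7 8 15 3 4 5 1 13 10
j=2: 6≤10, i=1, swap(1,2) ⇒ 9 6 14 12 7 8 15 3 4 5 1 13 10
j=3: 12>10, skip
j=4: 7≤10, i=2, swap(2,4) ⇒ 9 6 7 12 14 8 15 3 4 5 1 13 10
j=5: 8≤10, i=3, swap(3,5) ⇒ 9 6 7 8 14 12 15 3 4 5 1 13 10
j=6: 15>10, skip
j=7: 3≤10, i=4, swap(4,7) ⇒ 9 6 7 8 3 12 15 14 4 5 1 13 10
j=8: 4≤10, i=5, swap(5,8) ⇒ 9 6 7 8 3 4 15 14 12 5 1 13 10
j=9: 5≤10, i=6, swap(6,9) ⇒ 9 6 7 8 3 4 5 14 12 15 1 13 10
j=10: 1≤10, i=7, swap(7,10) ⇒ 9 6 7 8 3 4 5 1 12 15 14 13 10
j=11: 13>10, skip
swap(8,12) ⇒ 9 6 7 8 3 4 5 1 10 15 14 13 12; return 8

9 6 7 8 3 4 5 1 10 15 14 13 12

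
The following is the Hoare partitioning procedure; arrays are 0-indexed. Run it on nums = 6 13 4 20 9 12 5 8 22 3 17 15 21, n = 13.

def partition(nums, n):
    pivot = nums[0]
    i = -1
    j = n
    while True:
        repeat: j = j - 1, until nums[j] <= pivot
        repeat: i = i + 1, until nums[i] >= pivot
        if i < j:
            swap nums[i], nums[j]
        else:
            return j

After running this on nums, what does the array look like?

3 5 4 20 9 12 13 8 22 6 17 15 21

pivot = nums[0] = 6; i = -1, j = 13
j→9 (nums[9]=3≤6), i→0 (nums[0]=6≥6); i<j, swap → 3 13 4 20 9 12 5 8 22 6 17 15 21
j→6 (nums[6]=5≤6), i→1 (nums[1]=13≥6); i<j, swap → 3 5 4 20 9 12 13 8 22 6 17 15 21
j→2, i→3; i≥j, return j=2. nums = 3 5 4 20 9 12 13 8 22 6 17 15 21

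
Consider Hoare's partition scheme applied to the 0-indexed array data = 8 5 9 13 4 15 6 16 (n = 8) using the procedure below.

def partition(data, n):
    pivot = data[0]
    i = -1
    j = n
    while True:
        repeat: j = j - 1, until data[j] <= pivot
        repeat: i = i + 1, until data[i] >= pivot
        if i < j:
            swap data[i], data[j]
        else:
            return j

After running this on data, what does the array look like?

pivot = data[0] = 8; i = -1, j = 8
j→6 (data[6]=6≤8), i→0 (data[0]=8≥8); i<j, swap → 6 5 9 13 4 15 8 16
j→4 (data[4]=4≤8), i→2 (data[2]=9≥8); i<j, swap → 6 5 4 13 9 15 8 16
j→2, i→3; i≥j, return j=2. data = 6 5 4 13 9 15 8 16

6 5 4 13 9 15 8 16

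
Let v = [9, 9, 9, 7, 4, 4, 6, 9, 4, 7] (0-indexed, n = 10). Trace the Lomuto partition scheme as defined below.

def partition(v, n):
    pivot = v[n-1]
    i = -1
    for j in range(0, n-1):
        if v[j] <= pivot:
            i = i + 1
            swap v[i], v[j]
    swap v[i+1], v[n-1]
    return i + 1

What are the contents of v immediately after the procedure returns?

pivot = v[9] = 7; i = -1
j=0: v[0]=9 > 7 → no swap
j=1: v[1]=9 > 7 → no swap
j=2: v[2]=9 > 7 → no swap
j=3: v[3]=7 ≤ 7 → i=0, swap v[0],v[3] → [7, 9, 9, 9, 4, 4, 6, 9, 4, 7]
j=4: v[4]=4 ≤ 7 → i=1, swap v[1],v[4] → [7, 4, 9, 9, 9, 4, 6, 9, 4, 7]
j=5: v[5]=4 ≤ 7 → i=2, swap v[2],v[5] → [7, 4, 4, 9, 9, 9, 6, 9, 4, 7]
j=6: v[6]=6 ≤ 7 → i=3, swap v[3],v[6] → [7, 4, 4, 6, 9, 9, 9, 9, 4, 7]
j=7: v[7]=9 > 7 → no swap
j=8: v[8]=4 ≤ 7 → i=4, swap v[4],v[8] → [7, 4, 4, 6, 4, 9, 9, 9, 9, 7]
final swap v[5],v[9] → [7, 4, 4, 6, 4, 7, 9, 9, 9, 9]; return 5

[7, 4, 4, 6, 4, 7, 9, 9, 9, 9]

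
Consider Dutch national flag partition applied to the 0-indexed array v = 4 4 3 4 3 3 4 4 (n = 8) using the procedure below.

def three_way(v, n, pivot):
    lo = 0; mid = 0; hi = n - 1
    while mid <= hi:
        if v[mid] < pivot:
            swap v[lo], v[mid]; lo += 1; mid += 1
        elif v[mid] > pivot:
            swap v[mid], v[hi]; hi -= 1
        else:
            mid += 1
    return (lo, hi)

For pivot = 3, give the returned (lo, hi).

(0, 2)

pivot = 3; lo=0, mid=0, hi=7
v[mid]=4>3: swap v[0],v[7]; hi=6 → 4 4 3 4 3 3 4 4
v[mid]=4>3: swap v[0],v[6]; hi=5 → 4 4 3 4 3 3 4 4
v[mid]=4>3: swap v[0],v[5]; hi=4 → 3 4 3 4 3 4 4 4
v[mid]=3=3: mid=1
v[mid]=4>3: swap v[1],v[4]; hi=3 → 3 3 3 4 4 4 4 4
v[mid]=3=3: mid=2
v[mid]=3=3: mid=3
v[mid]=4>3: swap v[3],v[3]; hi=2 → 3 3 3 4 4 4 4 4
end: lo=0, hi=2; v = 3 3 3 4 4 4 4 4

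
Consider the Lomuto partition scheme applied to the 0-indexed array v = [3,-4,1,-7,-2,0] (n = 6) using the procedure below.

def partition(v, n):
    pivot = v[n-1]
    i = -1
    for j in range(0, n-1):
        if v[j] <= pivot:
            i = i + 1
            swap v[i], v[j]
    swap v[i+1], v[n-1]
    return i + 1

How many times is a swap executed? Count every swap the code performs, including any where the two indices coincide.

4

pivot = v[5] = 0; i = -1
j=0: v[0]=3 > 0 → no swap
j=1: v[1]=-4 ≤ 0 → i=0, swap v[0],v[1] → [-4,3,1,-7,-2,0]
j=2: v[2]=1 > 0 → no swap
j=3: v[3]=-7 ≤ 0 → i=1, swap v[1],v[3] → [-4,-7,1,3,-2,0]
j=4: v[4]=-2 ≤ 0 → i=2, swap v[2],v[4] → [-4,-7,-2,3,1,0]
final swap v[3],v[5] → [-4,-7,-2,0,1,3]; return 3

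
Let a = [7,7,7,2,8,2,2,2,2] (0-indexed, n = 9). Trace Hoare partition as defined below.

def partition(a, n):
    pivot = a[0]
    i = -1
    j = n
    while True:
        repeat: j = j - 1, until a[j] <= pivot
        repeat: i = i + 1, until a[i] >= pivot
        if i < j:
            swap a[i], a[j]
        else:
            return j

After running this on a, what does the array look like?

[2,2,2,2,2,8,7,7,7]

pivot=7
j stops at 8 (2), i stops at 0 (7); swap ⇒ [2,7,7,2,8,2,2,2,7]
j stops at 7 (2), i stops at 1 (7); swap ⇒ [2,2,7,2,8,2,2,7,7]
j stops at 6 (2), i stops at 2 (7); swap ⇒ [2,2,2,2,8,2,7,7,7]
j stops at 5 (2), i stops at 4 (8); swap ⇒ [2,2,2,2,2,8,7,7,7]
j stops at 4, i stops at 5; i≥j ⇒ return 4. a=[2,2,2,2,2,8,7,7,7]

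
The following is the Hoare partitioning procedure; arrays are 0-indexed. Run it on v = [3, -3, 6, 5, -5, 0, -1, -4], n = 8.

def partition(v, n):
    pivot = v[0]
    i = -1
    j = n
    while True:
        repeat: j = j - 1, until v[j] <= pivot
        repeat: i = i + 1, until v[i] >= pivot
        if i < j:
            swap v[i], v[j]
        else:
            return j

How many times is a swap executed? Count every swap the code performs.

3

pivot=3
j stops at 7 (-4), i stops at 0 (3); swap ⇒ [-4, -3, 6, 5, -5, 0, -1, 3]
j stops at 6 (-1), i stops at 2 (6); swap ⇒ [-4, -3, -1, 5, -5, 0, 6, 3]
j stops at 5 (0), i stops at 3 (5); swap ⇒ [-4, -3, -1, 0, -5, 5, 6, 3]
j stops at 4, i stops at 5; i≥j ⇒ return 4. v=[-4, -3, -1, 0, -5, 5, 6, 3]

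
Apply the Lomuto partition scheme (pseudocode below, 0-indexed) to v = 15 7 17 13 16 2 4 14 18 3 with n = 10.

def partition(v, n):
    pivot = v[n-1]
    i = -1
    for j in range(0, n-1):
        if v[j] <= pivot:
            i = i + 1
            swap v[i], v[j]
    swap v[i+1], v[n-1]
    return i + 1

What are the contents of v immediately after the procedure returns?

pivot = v[9] = 3; i = -1
j=0: v[0]=15 > 3 → no swap
j=1: v[1]=7 > 3 → no swap
j=2: v[2]=17 > 3 → no swap
j=3: v[3]=13 > 3 → no swap
j=4: v[4]=16 > 3 → no swap
j=5: v[5]=2 ≤ 3 → i=0, swap v[0],v[5] → 2 7 17 13 16 15 4 14 18 3
j=6: v[6]=4 > 3 → no swap
j=7: v[7]=14 > 3 → no swap
j=8: v[8]=18 > 3 → no swap
final swap v[1],v[9] → 2 3 17 13 16 15 4 14 18 7; return 1

2 3 17 13 16 15 4 14 18 7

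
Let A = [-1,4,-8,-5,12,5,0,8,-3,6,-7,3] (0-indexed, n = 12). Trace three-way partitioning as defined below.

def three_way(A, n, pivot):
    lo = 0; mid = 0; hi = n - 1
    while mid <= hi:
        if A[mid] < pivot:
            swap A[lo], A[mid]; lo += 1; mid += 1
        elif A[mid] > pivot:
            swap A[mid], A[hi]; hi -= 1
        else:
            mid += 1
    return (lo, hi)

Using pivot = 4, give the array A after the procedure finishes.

[-1,-8,-5,3,-7,0,-3,4,6,8,5,12]

lo=0 mid=0 hi=11
-1<4: swap(0,0), lo=1 mid=1 ⇒ [-1,4,-8,-5,12,5,0,8,-3,6,-7,3]
4=4: mid=2
-8<4: swap(1,2), lo=2 mid=3 ⇒ [-1,-8,4,-5,12,5,0,8,-3,6,-7,3]
-5<4: swap(2,3), lo=3 mid=4 ⇒ [-1,-8,-5,4,12,5,0,8,-3,6,-7,3]
12>4: swap(4,11), hi=10 ⇒ [-1,-8,-5,4,3,5,0,8,-3,6,-7,12]
3<4: swap(3,4), lo=4 mid=5 ⇒ [-1,-8,-5,3,4,5,0,8,-3,6,-7,12]
5>4: swap(5,10), hi=9 ⇒ [-1,-8,-5,3,4,-7,0,8,-3,6,5,12]
-7<4: swap(4,5), lo=5 mid=6 ⇒ [-1,-8,-5,3,-7,4,0,8,-3,6,5,12]
0<4: swap(5,6), lo=6 mid=7 ⇒ [-1,-8,-5,3,-7,0,4,8,-3,6,5,12]
8>4: swap(7,9), hi=8 ⇒ [-1,-8,-5,3,-7,0,4,6,-3,8,5,12]
6>4: swap(7,8), hi=7 ⇒ [-1,-8,-5,3,-7,0,4,-3,6,8,5,12]
-3<4: swap(6,7), lo=7 mid=8 ⇒ [-1,-8,-5,3,-7,0,-3,4,6,8,5,12]
done. lo=7 hi=7; A=[-1,-8,-5,3,-7,0,-3,4,6,8,5,12]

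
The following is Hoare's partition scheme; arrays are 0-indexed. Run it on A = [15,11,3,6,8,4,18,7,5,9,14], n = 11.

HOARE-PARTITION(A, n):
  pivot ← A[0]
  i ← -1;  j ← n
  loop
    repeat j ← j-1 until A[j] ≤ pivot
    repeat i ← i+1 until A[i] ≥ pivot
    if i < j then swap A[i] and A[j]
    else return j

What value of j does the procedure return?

8

pivot=15
j stops at 10 (14), i stops at 0 (15); swap ⇒ [14,11,3,6,8,4,18,7,5,9,15]
j stops at 9 (9), i stops at 6 (18); swap ⇒ [14,11,3,6,8,4,9,7,5,18,15]
j stops at 8, i stops at 9; i≥j ⇒ return 8. A=[14,11,3,6,8,4,9,7,5,18,15]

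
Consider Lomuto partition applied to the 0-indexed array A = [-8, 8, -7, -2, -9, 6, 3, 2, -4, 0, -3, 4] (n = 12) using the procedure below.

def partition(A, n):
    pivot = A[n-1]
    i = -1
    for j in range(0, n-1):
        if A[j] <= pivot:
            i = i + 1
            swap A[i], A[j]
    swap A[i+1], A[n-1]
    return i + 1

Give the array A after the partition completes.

[-8, -7, -2, -9, 3, 2, -4, 0, -3, 4, 8, 6]

pivot = A[11] = 4; i = -1
j=0: A[0]=-8 ≤ 4 → i=0, swap A[0],A[0] (no change) → [-8, 8, -7, -2, -9, 6, 3, 2, -4, 0, -3, 4]
j=1: A[1]=8 > 4 → no swap
j=2: A[2]=-7 ≤ 4 → i=1, swap A[1],A[2] → [-8, -7, 8, -2, -9, 6, 3, 2, -4, 0, -3, 4]
j=3: A[3]=-2 ≤ 4 → i=2, swap A[2],A[3] → [-8, -7, -2, 8, -9, 6, 3, 2, -4, 0, -3, 4]
j=4: A[4]=-9 ≤ 4 → i=3, swap A[3],A[4] → [-8, -7, -2, -9, 8, 6, 3, 2, -4, 0, -3, 4]
j=5: A[5]=6 > 4 → no swap
j=6: A[6]=3 ≤ 4 → i=4, swap A[4],A[6] → [-8, -7, -2, -9, 3, 6, 8, 2, -4, 0, -3, 4]
j=7: A[7]=2 ≤ 4 → i=5, swap A[5],A[7] → [-8, -7, -2, -9, 3, 2, 8, 6, -4, 0, -3, 4]
j=8: A[8]=-4 ≤ 4 → i=6, swap A[6],A[8] → [-8, -7, -2, -9, 3, 2, -4, 6, 8, 0, -3, 4]
j=9: A[9]=0 ≤ 4 → i=7, swap A[7],A[9] → [-8, -7, -2, -9, 3, 2, -4, 0, 8, 6, -3, 4]
j=10: A[10]=-3 ≤ 4 → i=8, swap A[8],A[10] → [-8, -7, -2, -9, 3, 2, -4, 0, -3, 6, 8, 4]
final swap A[9],A[11] → [-8, -7, -2, -9, 3, 2, -4, 0, -3, 4, 8, 6]; return 9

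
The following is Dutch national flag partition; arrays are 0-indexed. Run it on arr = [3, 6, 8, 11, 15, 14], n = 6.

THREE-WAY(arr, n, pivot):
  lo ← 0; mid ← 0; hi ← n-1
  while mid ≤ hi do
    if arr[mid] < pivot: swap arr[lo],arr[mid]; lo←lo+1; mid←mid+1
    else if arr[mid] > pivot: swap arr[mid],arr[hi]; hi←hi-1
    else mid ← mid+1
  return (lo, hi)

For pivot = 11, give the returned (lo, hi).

pivot = 11; lo=0, mid=0, hi=5
arr[mid]=3<11: swap arr[0],arr[0]; lo=1,mid=1 → [3, 6, 8, 11, 15, 14]
arr[mid]=6<11: swap arr[1],arr[1]; lo=2,mid=2 → [3, 6, 8, 11, 15, 14]
arr[mid]=8<11: swap arr[2],arr[2]; lo=3,mid=3 → [3, 6, 8, 11, 15, 14]
arr[mid]=11=11: mid=4
arr[mid]=15>11: swap arr[4],arr[5]; hi=4 → [3, 6, 8, 11, 14, 15]
arr[mid]=14>11: swap arr[4],arr[4]; hi=3 → [3, 6, 8, 11, 14, 15]
end: lo=3, hi=3; arr = [3, 6, 8, 11, 14, 15]

(3, 3)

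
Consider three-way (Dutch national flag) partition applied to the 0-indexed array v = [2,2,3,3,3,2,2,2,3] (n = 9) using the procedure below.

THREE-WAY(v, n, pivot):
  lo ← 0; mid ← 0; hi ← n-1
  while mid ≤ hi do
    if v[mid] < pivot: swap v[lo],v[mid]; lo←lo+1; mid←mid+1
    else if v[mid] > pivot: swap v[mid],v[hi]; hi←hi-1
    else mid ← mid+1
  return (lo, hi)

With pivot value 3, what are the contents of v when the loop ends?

lo=0 mid=0 hi=8
2<3: swap(0,0), lo=1 mid=1 ⇒ [2,2,3,3,3,2,2,2,3]
2<3: swap(1,1), lo=2 mid=2 ⇒ [2,2,3,3,3,2,2,2,3]
3=3: mid=3
3=3: mid=4
3=3: mid=5
2<3: swap(2,5), lo=3 mid=6 ⇒ [2,2,2,3,3,3,2,2,3]
2<3: swap(3,6), lo=4 mid=7 ⇒ [2,2,2,2,3,3,3,2,3]
2<3: swap(4,7), lo=5 mid=8 ⇒ [2,2,2,2,2,3,3,3,3]
3=3: mid=9
done. lo=5 hi=8; v=[2,2,2,2,2,3,3,3,3]

[2,2,2,2,2,3,3,3,3]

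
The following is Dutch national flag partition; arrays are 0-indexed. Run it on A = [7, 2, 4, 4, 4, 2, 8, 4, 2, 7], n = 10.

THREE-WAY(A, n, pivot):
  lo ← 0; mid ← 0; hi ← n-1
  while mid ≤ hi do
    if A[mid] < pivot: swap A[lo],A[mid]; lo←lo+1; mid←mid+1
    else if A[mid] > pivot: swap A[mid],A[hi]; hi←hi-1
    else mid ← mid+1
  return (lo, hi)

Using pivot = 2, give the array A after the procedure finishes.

[2, 2, 2, 4, 4, 8, 4, 4, 7, 7]

lo=0 mid=0 hi=9
7>2: swap(0,9), hi=8 ⇒ [7, 2, 4, 4, 4, 2, 8, 4, 2, 7]
7>2: swap(0,8), hi=7 ⇒ [2, 2, 4, 4, 4, 2, 8, 4, 7, 7]
2=2: mid=1
2=2: mid=2
4>2: swap(2,7), hi=6 ⇒ [2, 2, 4, 4, 4, 2, 8, 4, 7, 7]
4>2: swap(2,6), hi=5 ⇒ [2, 2, 8, 4, 4, 2, 4, 4, 7, 7]
8>2: swap(2,5), hi=4 ⇒ [2, 2, 2, 4, 4, 8, 4, 4, 7, 7]
2=2: mid=3
4>2: swap(3,4), hi=3 ⇒ [2, 2, 2, 4, 4, 8, 4, 4, 7, 7]
4>2: swap(3,3), hi=2 ⇒ [2, 2, 2, 4, 4, 8, 4, 4, 7, 7]
done. lo=0 hi=2; A=[2, 2, 2, 4, 4, 8, 4, 4, 7, 7]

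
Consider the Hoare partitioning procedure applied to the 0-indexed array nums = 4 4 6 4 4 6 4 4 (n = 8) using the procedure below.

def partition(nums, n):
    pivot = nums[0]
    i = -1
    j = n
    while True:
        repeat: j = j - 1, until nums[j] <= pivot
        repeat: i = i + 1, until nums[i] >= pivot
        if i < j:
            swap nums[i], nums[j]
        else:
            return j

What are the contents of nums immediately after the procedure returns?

pivot=4
j stops at 7 (4), i stops at 0 (4); swap ⇒ 4 4 6 4 4 6 4 4
j stops at 6 (4), i stops at 1 (4); swap ⇒ 4 4 6 4 4 6 4 4
j stops at 4 (4), i stops at 2 (6); swap ⇒ 4 4 4 4 6 6 4 4
j stops at 3, i stops at 3; i≥j ⇒ return 3. nums=4 4 4 4 6 6 4 4

4 4 4 4 6 6 4 4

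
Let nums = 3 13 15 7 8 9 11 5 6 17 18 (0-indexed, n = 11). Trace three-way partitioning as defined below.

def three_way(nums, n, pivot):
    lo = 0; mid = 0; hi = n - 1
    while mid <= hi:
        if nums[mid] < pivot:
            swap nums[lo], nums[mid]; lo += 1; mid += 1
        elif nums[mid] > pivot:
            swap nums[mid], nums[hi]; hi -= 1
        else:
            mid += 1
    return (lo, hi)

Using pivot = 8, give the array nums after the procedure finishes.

3 6 5 7 8 11 9 15 17 18 13

pivot = 8; lo=0, mid=0, hi=10
nums[mid]=3<8: swap nums[0],nums[0]; lo=1,mid=1 → 3 13 15 7 8 9 11 5 6 17 18
nums[mid]=13>8: swap nums[1],nums[10]; hi=9 → 3 18 15 7 8 9 11 5 6 17 13
nums[mid]=18>8: swap nums[1],nums[9]; hi=8 → 3 17 15 7 8 9 11 5 6 18 13
nums[mid]=17>8: swap nums[1],nums[8]; hi=7 → 3 6 15 7 8 9 11 5 17 18 13
nums[mid]=6<8: swap nums[1],nums[1]; lo=2,mid=2 → 3 6 15 7 8 9 11 5 17 18 13
nums[mid]=15>8: swap nums[2],nums[7]; hi=6 → 3 6 5 7 8 9 11 15 17 18 13
nums[mid]=5<8: swap nums[2],nums[2]; lo=3,mid=3 → 3 6 5 7 8 9 11 15 17 18 13
nums[mid]=7<8: swap nums[3],nums[3]; lo=4,mid=4 → 3 6 5 7 8 9 11 15 17 18 13
nums[mid]=8=8: mid=5
nums[mid]=9>8: swap nums[5],nums[6]; hi=5 → 3 6 5 7 8 11 9 15 17 18 13
nums[mid]=11>8: swap nums[5],nums[5]; hi=4 → 3 6 5 7 8 11 9 15 17 18 13
end: lo=4, hi=4; nums = 3 6 5 7 8 11 9 15 17 18 13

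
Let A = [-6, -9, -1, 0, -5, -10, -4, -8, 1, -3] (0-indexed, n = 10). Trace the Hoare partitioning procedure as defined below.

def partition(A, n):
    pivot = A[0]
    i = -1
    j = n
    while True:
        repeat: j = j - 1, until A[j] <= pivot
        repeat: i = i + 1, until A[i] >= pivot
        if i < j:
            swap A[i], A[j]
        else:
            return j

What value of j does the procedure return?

2

pivot=-6
j stops at 7 (-8), i stops at 0 (-6); swap ⇒ [-8, -9, -1, 0, -5, -10, -4, -6, 1, -3]
j stops at 5 (-10), i stops at 2 (-1); swap ⇒ [-8, -9, -10, 0, -5, -1, -4, -6, 1, -3]
j stops at 2, i stops at 3; i≥j ⇒ return 2. A=[-8, -9, -10, 0, -5, -1, -4, -6, 1, -3]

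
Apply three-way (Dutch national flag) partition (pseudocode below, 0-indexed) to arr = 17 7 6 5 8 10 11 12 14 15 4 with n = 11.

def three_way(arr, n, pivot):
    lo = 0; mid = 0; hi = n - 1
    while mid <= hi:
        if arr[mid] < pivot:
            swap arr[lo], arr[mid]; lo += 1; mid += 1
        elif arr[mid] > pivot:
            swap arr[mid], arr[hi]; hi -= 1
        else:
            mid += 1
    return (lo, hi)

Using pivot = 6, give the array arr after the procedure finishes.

pivot = 6; lo=0, mid=0, hi=10
arr[mid]=17>6: swap arr[0],arr[10]; hi=9 → 4 7 6 5 8 10 11 12 14 15 17
arr[mid]=4<6: swap arr[0],arr[0]; lo=1,mid=1 → 4 7 6 5 8 10 11 12 14 15 17
arr[mid]=7>6: swap arr[1],arr[9]; hi=8 → 4 15 6 5 8 10 11 12 14 7 17
arr[mid]=15>6: swap arr[1],arr[8]; hi=7 → 4 14 6 5 8 10 11 12 15 7 17
arr[mid]=14>6: swap arr[1],arr[7]; hi=6 → 4 12 6 5 8 10 11 14 15 7 17
arr[mid]=12>6: swap arr[1],arr[6]; hi=5 → 4 11 6 5 8 10 12 14 15 7 17
arr[mid]=11>6: swap arr[1],arr[5]; hi=4 → 4 10 6 5 8 11 12 14 15 7 17
arr[mid]=10>6: swap arr[1],arr[4]; hi=3 → 4 8 6 5 10 11 12 14 15 7 17
arr[mid]=8>6: swap arr[1],arr[3]; hi=2 → 4 5 6 8 10 11 12 14 15 7 17
arr[mid]=5<6: swap arr[1],arr[1]; lo=2,mid=2 → 4 5 6 8 10 11 12 14 15 7 17
arr[mid]=6=6: mid=3
end: lo=2, hi=2; arr = 4 5 6 8 10 11 12 14 15 7 17

4 5 6 8 10 11 12 14 15 7 17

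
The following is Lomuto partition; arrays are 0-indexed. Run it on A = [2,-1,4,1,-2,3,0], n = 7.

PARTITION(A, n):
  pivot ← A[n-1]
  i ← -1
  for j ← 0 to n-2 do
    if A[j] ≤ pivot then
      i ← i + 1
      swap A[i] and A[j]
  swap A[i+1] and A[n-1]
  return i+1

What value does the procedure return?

pivot = A[6] = 0; i = -1
j=0: A[0]=2 > 0 → no swap
j=1: A[1]=-1 ≤ 0 → i=0, swap A[0],A[1] → [-1,2,4,1,-2,3,0]
j=2: A[2]=4 > 0 → no swap
j=3: A[3]=1 > 0 → no swap
j=4: A[4]=-2 ≤ 0 → i=1, swap A[1],A[4] → [-1,-2,4,1,2,3,0]
j=5: A[5]=3 > 0 → no swap
final swap A[2],A[6] → [-1,-2,0,1,2,3,4]; return 2

2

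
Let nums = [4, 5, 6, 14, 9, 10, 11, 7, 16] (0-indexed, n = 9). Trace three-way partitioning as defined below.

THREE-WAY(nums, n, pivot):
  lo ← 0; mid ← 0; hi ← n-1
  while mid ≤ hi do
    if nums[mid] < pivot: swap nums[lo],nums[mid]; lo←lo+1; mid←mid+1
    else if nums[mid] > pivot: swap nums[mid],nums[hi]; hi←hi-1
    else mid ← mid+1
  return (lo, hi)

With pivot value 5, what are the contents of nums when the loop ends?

[4, 5, 14, 9, 10, 11, 7, 16, 6]

lo=0 mid=0 hi=8
4<5: swap(0,0), lo=1 mid=1 ⇒ [4, 5, 6, 14, 9, 10, 11, 7, 16]
5=5: mid=2
6>5: swap(2,8), hi=7 ⇒ [4, 5, 16, 14, 9, 10, 11, 7, 6]
16>5: swap(2,7), hi=6 ⇒ [4, 5, 7, 14, 9, 10, 11, 16, 6]
7>5: swap(2,6), hi=5 ⇒ [4, 5, 11, 14, 9, 10, 7, 16, 6]
11>5: swap(2,5), hi=4 ⇒ [4, 5, 10, 14, 9, 11, 7, 16, 6]
10>5: swap(2,4), hi=3 ⇒ [4, 5, 9, 14, 10, 11, 7, 16, 6]
9>5: swap(2,3), hi=2 ⇒ [4, 5, 14, 9, 10, 11, 7, 16, 6]
14>5: swap(2,2), hi=1 ⇒ [4, 5, 14, 9, 10, 11, 7, 16, 6]
done. lo=1 hi=1; nums=[4, 5, 14, 9, 10, 11, 7, 16, 6]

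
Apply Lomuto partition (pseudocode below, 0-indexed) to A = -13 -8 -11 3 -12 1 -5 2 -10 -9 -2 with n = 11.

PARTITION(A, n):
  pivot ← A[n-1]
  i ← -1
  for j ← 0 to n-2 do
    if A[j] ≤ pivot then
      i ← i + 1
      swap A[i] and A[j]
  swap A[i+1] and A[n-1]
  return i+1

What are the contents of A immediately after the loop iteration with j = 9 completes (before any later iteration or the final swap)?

pivot=-2, i=-1
j=0: -13≤-2, i=0, swap(0,0) ⇒ -13 -8 -11 3 -12 1 -5 2 -10 -9 -2
j=1: -8≤-2, i=1, swap(1,1) ⇒ -13 -8 -11 3 -12 1 -5 2 -10 -9 -2
j=2: -11≤-2, i=2, swap(2,2) ⇒ -13 -8 -11 3 -12 1 -5 2 -10 -9 -2
j=3: 3>-2, skip
j=4: -12≤-2, i=3, swap(3,4) ⇒ -13 -8 -11 -12 3 1 -5 2 -10 -9 -2
j=5: 1>-2, skip
j=6: -5≤-2, i=4, swap(4,6) ⇒ -13 -8 -11 -12 -5 1 3 2 -10 -9 -2
j=7: 2>-2, skip
j=8: -10≤-2, i=5, swap(5,8) ⇒ -13 -8 -11 -12 -5 -10 3 2 1 -9 -2
j=9: -9≤-2, i=6, swap(6,9) ⇒ -13 -8 -11 -12 -5 -10 -9 2 1 3 -2
(after j=9) A = -13 -8 -11 -12 -5 -10 -9 2 1 3 -2

-13 -8 -11 -12 -5 -10 -9 2 1 3 -2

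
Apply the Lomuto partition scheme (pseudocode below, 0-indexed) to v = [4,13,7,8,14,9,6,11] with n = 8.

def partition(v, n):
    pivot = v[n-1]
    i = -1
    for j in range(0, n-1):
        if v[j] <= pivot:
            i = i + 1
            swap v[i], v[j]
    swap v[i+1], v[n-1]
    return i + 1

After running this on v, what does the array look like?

[4,7,8,9,6,11,14,13]

pivot=11, i=-1
j=0: 4≤11, i=0, swap(0,0) ⇒ [4,13,7,8,14,9,6,11]
j=1: 13>11, skip
j=2: 7≤11, i=1, swap(1,2) ⇒ [4,7,13,8,14,9,6,11]
j=3: 8≤11, i=2, swap(2,3) ⇒ [4,7,8,13,14,9,6,11]
j=4: 14>11, skip
j=5: 9≤11, i=3, swap(3,5) ⇒ [4,7,8,9,14,13,6,11]
j=6: 6≤11, i=4, swap(4,6) ⇒ [4,7,8,9,6,13,14,11]
swap(5,7) ⇒ [4,7,8,9,6,11,14,13]; return 5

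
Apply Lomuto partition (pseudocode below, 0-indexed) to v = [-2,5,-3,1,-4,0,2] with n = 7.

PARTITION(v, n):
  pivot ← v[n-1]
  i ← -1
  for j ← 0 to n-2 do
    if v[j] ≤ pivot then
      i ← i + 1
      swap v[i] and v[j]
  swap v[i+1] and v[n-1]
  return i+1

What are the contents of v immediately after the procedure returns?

pivot=2, i=-1
j=0: -2≤2, i=0, swap(0,0) ⇒ [-2,5,-3,1,-4,0,2]
j=1: 5>2, skip
j=2: -3≤2, i=1, swap(1,2) ⇒ [-2,-3,5,1,-4,0,2]
j=3: 1≤2, i=2, swap(2,3) ⇒ [-2,-3,1,5,-4,0,2]
j=4: -4≤2, i=3, swap(3,4) ⇒ [-2,-3,1,-4,5,0,2]
j=5: 0≤2, i=4, swap(4,5) ⇒ [-2,-3,1,-4,0,5,2]
swap(5,6) ⇒ [-2,-3,1,-4,0,2,5]; return 5

[-2,-3,1,-4,0,2,5]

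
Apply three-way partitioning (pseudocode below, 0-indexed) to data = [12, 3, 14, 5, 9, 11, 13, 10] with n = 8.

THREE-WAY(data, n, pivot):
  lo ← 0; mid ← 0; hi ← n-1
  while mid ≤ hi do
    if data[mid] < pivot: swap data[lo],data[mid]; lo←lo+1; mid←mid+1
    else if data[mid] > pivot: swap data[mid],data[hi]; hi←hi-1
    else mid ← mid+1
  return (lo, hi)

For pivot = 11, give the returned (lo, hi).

(4, 4)

lo=0 mid=0 hi=7
12>11: swap(0,7), hi=6 ⇒ [10, 3, 14, 5, 9, 11, 13, 12]
10<11: swap(0,0), lo=1 mid=1 ⇒ [10, 3, 14, 5, 9, 11, 13, 12]
3<11: swap(1,1), lo=2 mid=2 ⇒ [10, 3, 14, 5, 9, 11, 13, 12]
14>11: swap(2,6), hi=5 ⇒ [10, 3, 13, 5, 9, 11, 14, 12]
13>11: swap(2,5), hi=4 ⇒ [10, 3, 11, 5, 9, 13, 14, 12]
11=11: mid=3
5<11: swap(2,3), lo=3 mid=4 ⇒ [10, 3, 5, 11, 9, 13, 14, 12]
9<11: swap(3,4), lo=4 mid=5 ⇒ [10, 3, 5, 9, 11, 13, 14, 12]
done. lo=4 hi=4; data=[10, 3, 5, 9, 11, 13, 14, 12]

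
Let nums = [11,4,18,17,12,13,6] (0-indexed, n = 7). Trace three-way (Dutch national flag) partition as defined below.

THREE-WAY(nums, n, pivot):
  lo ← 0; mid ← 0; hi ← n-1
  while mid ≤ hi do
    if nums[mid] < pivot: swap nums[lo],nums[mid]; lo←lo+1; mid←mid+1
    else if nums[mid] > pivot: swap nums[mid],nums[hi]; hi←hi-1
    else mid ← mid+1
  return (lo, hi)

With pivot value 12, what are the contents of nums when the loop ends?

[11,4,6,12,13,17,18]

pivot = 12; lo=0, mid=0, hi=6
nums[mid]=11<12: swap nums[0],nums[0]; lo=1,mid=1 → [11,4,18,17,12,13,6]
nums[mid]=4<12: swap nums[1],nums[1]; lo=2,mid=2 → [11,4,18,17,12,13,6]
nums[mid]=18>12: swap nums[2],nums[6]; hi=5 → [11,4,6,17,12,13,18]
nums[mid]=6<12: swap nums[2],nums[2]; lo=3,mid=3 → [11,4,6,17,12,13,18]
nums[mid]=17>12: swap nums[3],nums[5]; hi=4 → [11,4,6,13,12,17,18]
nums[mid]=13>12: swap nums[3],nums[4]; hi=3 → [11,4,6,12,13,17,18]
nums[mid]=12=12: mid=4
end: lo=3, hi=3; nums = [11,4,6,12,13,17,18]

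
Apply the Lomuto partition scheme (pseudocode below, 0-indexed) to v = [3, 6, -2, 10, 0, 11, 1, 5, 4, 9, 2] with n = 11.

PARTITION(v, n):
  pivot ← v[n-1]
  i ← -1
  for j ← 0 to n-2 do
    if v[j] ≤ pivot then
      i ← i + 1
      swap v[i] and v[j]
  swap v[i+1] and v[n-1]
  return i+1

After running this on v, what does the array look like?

pivot=2, i=-1
j=0: 3>2, skip
j=1: 6>2, skip
j=2: -2≤2, i=0, swap(0,2) ⇒ [-2, 6, 3, 10, 0, 11, 1, 5, 4, 9, 2]
j=3: 10>2, skip
j=4: 0≤2, i=1, swap(1,4) ⇒ [-2, 0, 3, 10, 6, 11, 1, 5, 4, 9, 2]
j=5: 11>2, skip
j=6: 1≤2, i=2, swap(2,6) ⇒ [-2, 0, 1, 10, 6, 11, 3, 5, 4, 9, 2]
j=7: 5>2, skip
j=8: 4>2, skip
j=9: 9>2, skip
swap(3,10) ⇒ [-2, 0, 1, 2, 6, 11, 3, 5, 4, 9, 10]; return 3

[-2, 0, 1, 2, 6, 11, 3, 5, 4, 9, 10]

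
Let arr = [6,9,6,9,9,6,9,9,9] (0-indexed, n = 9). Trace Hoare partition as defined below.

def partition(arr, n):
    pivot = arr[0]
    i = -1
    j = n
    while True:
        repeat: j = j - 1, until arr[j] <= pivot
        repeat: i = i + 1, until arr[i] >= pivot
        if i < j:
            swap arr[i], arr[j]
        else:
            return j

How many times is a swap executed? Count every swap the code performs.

2

pivot = arr[0] = 6; i = -1, j = 9
j→5 (arr[5]=6≤6), i→0 (arr[0]=6≥6); i<j, swap → [6,9,6,9,9,6,9,9,9]
j→2 (arr[2]=6≤6), i→1 (arr[1]=9≥6); i<j, swap → [6,6,9,9,9,6,9,9,9]
j→1, i→2; i≥j, return j=1. arr = [6,6,9,9,9,6,9,9,9]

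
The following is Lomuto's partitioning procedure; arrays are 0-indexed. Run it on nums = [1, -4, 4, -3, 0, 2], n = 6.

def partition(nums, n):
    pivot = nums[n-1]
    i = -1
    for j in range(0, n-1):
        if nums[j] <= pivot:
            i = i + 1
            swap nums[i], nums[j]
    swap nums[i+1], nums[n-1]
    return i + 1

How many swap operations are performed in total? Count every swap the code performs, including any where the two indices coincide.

5

pivot=2, i=-1
j=0: 1≤2, i=0, swap(0,0) ⇒ [1, -4, 4, -3, 0, 2]
j=1: -4≤2, i=1, swap(1,1) ⇒ [1, -4, 4, -3, 0, 2]
j=2: 4>2, skip
j=3: -3≤2, i=2, swap(2,3) ⇒ [1, -4, -3, 4, 0, 2]
j=4: 0≤2, i=3, swap(3,4) ⇒ [1, -4, -3, 0, 4, 2]
swap(4,5) ⇒ [1, -4, -3, 0, 2, 4]; return 4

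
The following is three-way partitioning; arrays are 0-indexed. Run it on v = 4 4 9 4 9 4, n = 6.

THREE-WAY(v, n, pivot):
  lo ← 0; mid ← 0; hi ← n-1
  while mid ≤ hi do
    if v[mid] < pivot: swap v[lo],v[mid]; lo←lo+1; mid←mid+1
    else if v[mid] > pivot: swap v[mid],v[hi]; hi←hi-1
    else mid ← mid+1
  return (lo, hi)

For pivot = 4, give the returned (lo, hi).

(0, 3)

pivot = 4; lo=0, mid=0, hi=5
v[mid]=4=4: mid=1
v[mid]=4=4: mid=2
v[mid]=9>4: swap v[2],v[5]; hi=4 → 4 4 4 4 9 9
v[mid]=4=4: mid=3
v[mid]=4=4: mid=4
v[mid]=9>4: swap v[4],v[4]; hi=3 → 4 4 4 4 9 9
end: lo=0, hi=3; v = 4 4 4 4 9 9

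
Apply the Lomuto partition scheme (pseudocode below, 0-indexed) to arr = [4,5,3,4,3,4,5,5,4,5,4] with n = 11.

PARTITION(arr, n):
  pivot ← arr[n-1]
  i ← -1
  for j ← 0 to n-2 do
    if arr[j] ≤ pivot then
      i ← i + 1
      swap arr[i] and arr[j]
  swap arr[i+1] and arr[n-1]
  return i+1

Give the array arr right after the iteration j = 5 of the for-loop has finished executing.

[4,3,4,3,4,5,5,5,4,5,4]

pivot = arr[10] = 4; i = -1
j=0: arr[0]=4 ≤ 4 → i=0, swap arr[0],arr[0] (no change) → [4,5,3,4,3,4,5,5,4,5,4]
j=1: arr[1]=5 > 4 → no swap
j=2: arr[2]=3 ≤ 4 → i=1, swap arr[1],arr[2] → [4,3,5,4,3,4,5,5,4,5,4]
j=3: arr[3]=4 ≤ 4 → i=2, swap arr[2],arr[3] → [4,3,4,5,3,4,5,5,4,5,4]
j=4: arr[4]=3 ≤ 4 → i=3, swap arr[3],arr[4] → [4,3,4,3,5,4,5,5,4,5,4]
j=5: arr[5]=4 ≤ 4 → i=4, swap arr[4],arr[5] → [4,3,4,3,4,5,5,5,4,5,4]
(after j=5) arr = [4,3,4,3,4,5,5,5,4,5,4]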